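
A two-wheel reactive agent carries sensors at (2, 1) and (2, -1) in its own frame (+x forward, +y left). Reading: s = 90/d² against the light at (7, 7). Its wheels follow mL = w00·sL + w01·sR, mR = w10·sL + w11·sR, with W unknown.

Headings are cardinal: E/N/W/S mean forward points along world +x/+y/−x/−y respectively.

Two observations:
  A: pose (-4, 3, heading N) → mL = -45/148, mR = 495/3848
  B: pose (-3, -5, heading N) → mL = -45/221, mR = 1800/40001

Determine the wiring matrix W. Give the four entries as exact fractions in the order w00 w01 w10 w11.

-1/2 0 -1/2 1/2

obs A: pose=(-4,3,N) → sL=45/74, sR=45/52, mL=-45/148, mR=495/3848
obs B: pose=(-3,-5,N) → sL=90/221, sR=90/181, mL=-45/221, mR=1800/40001
sensor matrix S = [[45/74, 45/52], [90/221, 90/181]]; det S = -1925775/38480962
solve [mL_A; mL_B] = S·[w00; w01] and [mR_A; mR_B] = S·[w10; w11]:
  w00 = -1/2, w01 = 0, w10 = -1/2, w11 = 1/2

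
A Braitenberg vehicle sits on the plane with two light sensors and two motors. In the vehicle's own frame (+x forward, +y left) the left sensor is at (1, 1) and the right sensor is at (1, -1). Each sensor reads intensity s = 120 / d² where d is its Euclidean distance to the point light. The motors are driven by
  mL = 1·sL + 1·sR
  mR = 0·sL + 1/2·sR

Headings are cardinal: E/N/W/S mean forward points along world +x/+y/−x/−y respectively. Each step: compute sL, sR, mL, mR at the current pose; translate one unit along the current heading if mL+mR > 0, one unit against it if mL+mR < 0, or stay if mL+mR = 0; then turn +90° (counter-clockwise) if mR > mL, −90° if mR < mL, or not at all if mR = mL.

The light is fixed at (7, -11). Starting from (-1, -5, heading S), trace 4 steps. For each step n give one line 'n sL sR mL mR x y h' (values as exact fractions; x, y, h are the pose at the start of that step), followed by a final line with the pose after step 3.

0 60/37 60/53 5400/1961 30/53 -1 -5 S
1 120/97 40/39 8560/3783 20/39 -1 -6 W
2 15/17 6/5 177/85 3/5 -2 -6 N
3 120/113 120/89 24240/10057 60/89 -2 -5 E
final -1 -5 S

n=0: pose=(-1,-5,S); sL=60/37, sR=60/53; mL=5400/1961, mR=30/53; mL+mR=6510/1961 → advance +1; mR−mL=-4290/1961 → turn -1·90°
n=1: pose=(-1,-6,W); sL=120/97, sR=40/39; mL=8560/3783, mR=20/39; mL+mR=3500/1261 → advance +1; mR−mL=-6620/3783 → turn -1·90°
n=2: pose=(-2,-6,N); sL=15/17, sR=6/5; mL=177/85, mR=3/5; mL+mR=228/85 → advance +1; mR−mL=-126/85 → turn -1·90°
n=3: pose=(-2,-5,E); sL=120/113, sR=120/89; mL=24240/10057, mR=60/89; mL+mR=31020/10057 → advance +1; mR−mL=-17460/10057 → turn -1·90°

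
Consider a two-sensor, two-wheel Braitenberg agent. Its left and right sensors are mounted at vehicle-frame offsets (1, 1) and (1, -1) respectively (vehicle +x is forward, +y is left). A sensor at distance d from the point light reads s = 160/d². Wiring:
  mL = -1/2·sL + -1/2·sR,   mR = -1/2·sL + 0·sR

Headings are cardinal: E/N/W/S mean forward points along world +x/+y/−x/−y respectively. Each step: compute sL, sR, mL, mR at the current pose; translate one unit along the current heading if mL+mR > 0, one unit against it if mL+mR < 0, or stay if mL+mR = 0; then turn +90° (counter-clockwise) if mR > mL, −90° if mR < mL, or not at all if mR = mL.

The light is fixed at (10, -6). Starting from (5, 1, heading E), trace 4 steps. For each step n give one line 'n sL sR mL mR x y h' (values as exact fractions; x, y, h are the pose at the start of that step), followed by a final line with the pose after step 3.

n=0: pose=(5,1,E); sL=2, sR=40/13; mL=-33/13, mR=-1; mL+mR=-46/13 → advance -1; mR−mL=20/13 → turn +1·90°
n=1: pose=(4,1,N); sL=160/113, sR=160/89; mL=-16160/10057, mR=-80/113; mL+mR=-23280/10057 → advance -1; mR−mL=80/89 → turn +1·90°
n=2: pose=(4,0,W); sL=80/37, sR=80/49; mL=-3440/1813, mR=-40/37; mL+mR=-5400/1813 → advance -1; mR−mL=40/49 → turn +1·90°
n=3: pose=(5,0,S); sL=160/41, sR=160/61; mL=-8160/2501, mR=-80/41; mL+mR=-13040/2501 → advance -1; mR−mL=80/61 → turn +1·90°

0 2 40/13 -33/13 -1 5 1 E
1 160/113 160/89 -16160/10057 -80/113 4 1 N
2 80/37 80/49 -3440/1813 -40/37 4 0 W
3 160/41 160/61 -8160/2501 -80/41 5 0 S
final 5 1 E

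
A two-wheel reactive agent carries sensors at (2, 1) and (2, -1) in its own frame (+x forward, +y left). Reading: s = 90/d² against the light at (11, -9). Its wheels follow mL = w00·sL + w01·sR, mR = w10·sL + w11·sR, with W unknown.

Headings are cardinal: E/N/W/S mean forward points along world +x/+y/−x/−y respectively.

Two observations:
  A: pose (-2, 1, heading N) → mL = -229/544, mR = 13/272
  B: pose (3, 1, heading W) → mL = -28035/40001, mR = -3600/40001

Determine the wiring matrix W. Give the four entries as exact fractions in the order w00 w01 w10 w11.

-1 -1/2 -1 1

obs A: pose=(-2,1,N) → sL=9/34, sR=5/16, mL=-229/544, mR=13/272
obs B: pose=(3,1,W) → sL=90/181, sR=90/221, mL=-28035/40001, mR=-3600/40001
sensor matrix S = [[9/34, 5/16], [90/181, 90/221]]; det S = -258885/5440136
solve [mL_A; mL_B] = S·[w00; w01] and [mR_A; mR_B] = S·[w10; w11]:
  w00 = -1, w01 = -1/2, w10 = -1, w11 = 1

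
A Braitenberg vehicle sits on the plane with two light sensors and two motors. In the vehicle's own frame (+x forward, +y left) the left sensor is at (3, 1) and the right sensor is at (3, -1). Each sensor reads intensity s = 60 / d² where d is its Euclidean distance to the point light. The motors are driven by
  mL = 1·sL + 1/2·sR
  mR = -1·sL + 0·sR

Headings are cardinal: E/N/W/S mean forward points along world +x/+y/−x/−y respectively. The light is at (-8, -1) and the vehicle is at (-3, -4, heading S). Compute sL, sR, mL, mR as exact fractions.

5/6 15/13 55/39 -5/6

left sensor world pos  = (-2, -7); dL² = 72
right sensor world pos = (-4, -7); dR² = 52
sL = 60/72 = 5/6
sR = 60/52 = 15/13
mL = 1·sL + 1/2·sR = 55/39
mR = -1·sL + 0·sR = -5/6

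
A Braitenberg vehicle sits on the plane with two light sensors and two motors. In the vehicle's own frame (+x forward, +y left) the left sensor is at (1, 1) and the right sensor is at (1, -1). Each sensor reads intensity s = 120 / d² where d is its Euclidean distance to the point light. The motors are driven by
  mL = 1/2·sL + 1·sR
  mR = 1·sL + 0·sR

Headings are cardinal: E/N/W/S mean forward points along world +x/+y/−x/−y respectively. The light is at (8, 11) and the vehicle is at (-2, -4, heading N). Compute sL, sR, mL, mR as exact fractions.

left sensor world pos  = (-3, -3); dL² = 317
right sensor world pos = (-1, -3); dR² = 277
sL = 120/317 = 120/317
sR = 120/277 = 120/277
mL = 1/2·sL + 1·sR = 54660/87809
mR = 1·sL + 0·sR = 120/317

120/317 120/277 54660/87809 120/317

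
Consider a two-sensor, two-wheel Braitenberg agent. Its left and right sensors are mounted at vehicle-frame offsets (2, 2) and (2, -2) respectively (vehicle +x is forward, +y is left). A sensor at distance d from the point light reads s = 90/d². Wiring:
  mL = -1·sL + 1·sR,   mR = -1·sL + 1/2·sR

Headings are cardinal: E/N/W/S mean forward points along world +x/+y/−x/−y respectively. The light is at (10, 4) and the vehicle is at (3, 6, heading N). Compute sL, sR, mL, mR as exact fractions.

left sensor world pos  = (1, 8); dL² = 97
right sensor world pos = (5, 8); dR² = 41
sL = 90/97 = 90/97
sR = 90/41 = 90/41
mL = -1·sL + 1·sR = 5040/3977
mR = -1·sL + 1/2·sR = 675/3977

90/97 90/41 5040/3977 675/3977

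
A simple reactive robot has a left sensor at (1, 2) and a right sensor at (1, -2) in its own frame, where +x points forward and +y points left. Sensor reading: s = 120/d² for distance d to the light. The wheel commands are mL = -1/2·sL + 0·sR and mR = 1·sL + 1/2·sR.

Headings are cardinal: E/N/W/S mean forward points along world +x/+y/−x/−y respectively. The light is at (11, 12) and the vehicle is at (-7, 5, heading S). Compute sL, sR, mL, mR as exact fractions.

left sensor world pos  = (-5, 4); dL² = 320
right sensor world pos = (-9, 4); dR² = 464
sL = 120/320 = 3/8
sR = 120/464 = 15/58
mL = -1/2·sL + 0·sR = -3/16
mR = 1·sL + 1/2·sR = 117/232

3/8 15/58 -3/16 117/232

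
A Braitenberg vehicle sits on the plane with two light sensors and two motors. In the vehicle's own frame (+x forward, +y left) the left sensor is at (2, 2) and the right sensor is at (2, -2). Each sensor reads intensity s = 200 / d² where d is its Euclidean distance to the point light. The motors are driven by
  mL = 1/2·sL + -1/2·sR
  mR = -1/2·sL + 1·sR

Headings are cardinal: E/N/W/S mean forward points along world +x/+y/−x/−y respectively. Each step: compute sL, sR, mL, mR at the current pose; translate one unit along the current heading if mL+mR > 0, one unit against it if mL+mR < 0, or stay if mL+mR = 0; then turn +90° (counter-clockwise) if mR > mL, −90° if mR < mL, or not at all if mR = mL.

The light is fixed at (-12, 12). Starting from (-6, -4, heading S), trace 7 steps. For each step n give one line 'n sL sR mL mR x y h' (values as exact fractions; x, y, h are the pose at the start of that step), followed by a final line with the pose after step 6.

0 50/97 10/17 -60/1649 545/1649 -6 -4 S
1 200/289 8/17 32/289 36/289 -6 -5 E
2 4/5 100/153 56/765 194/765 -5 -5 N
3 200/349 200/221 -12800/77129 47700/77129 -5 -4 W
4 50/97 10/17 -60/1649 545/1649 -6 -4 S
5 200/289 8/17 32/289 36/289 -6 -5 E
6 4/5 100/153 56/765 194/765 -5 -5 N
final -5 -4 W

n=0: pose=(-6,-4,S); sL=50/97, sR=10/17; mL=-60/1649, mR=545/1649; mL+mR=5/17 → advance +1; mR−mL=605/1649 → turn +1·90°
n=1: pose=(-6,-5,E); sL=200/289, sR=8/17; mL=32/289, mR=36/289; mL+mR=4/17 → advance +1; mR−mL=4/289 → turn +1·90°
n=2: pose=(-5,-5,N); sL=4/5, sR=100/153; mL=56/765, mR=194/765; mL+mR=50/153 → advance +1; mR−mL=46/255 → turn +1·90°
n=3: pose=(-5,-4,W); sL=200/349, sR=200/221; mL=-12800/77129, mR=47700/77129; mL+mR=100/221 → advance +1; mR−mL=60500/77129 → turn +1·90°
n=4: pose=(-6,-4,S); sL=50/97, sR=10/17; mL=-60/1649, mR=545/1649; mL+mR=5/17 → advance +1; mR−mL=605/1649 → turn +1·90°
n=5: pose=(-6,-5,E); sL=200/289, sR=8/17; mL=32/289, mR=36/289; mL+mR=4/17 → advance +1; mR−mL=4/289 → turn +1·90°
n=6: pose=(-5,-5,N); sL=4/5, sR=100/153; mL=56/765, mR=194/765; mL+mR=50/153 → advance +1; mR−mL=46/255 → turn +1·90°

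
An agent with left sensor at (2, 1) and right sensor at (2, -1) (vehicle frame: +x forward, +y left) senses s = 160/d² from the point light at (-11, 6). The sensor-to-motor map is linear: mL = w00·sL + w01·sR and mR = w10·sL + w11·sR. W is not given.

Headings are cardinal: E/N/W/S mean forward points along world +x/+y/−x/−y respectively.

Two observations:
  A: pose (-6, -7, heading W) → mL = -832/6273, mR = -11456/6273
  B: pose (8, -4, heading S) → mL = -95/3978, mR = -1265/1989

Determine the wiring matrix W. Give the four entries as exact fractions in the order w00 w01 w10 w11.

obs A: pose=(-6,-7,W) → sL=32/41, sR=160/153, mL=-832/6273, mR=-11456/6273
obs B: pose=(8,-4,S) → sL=5/17, sR=40/117, mL=-95/3978, mR=-1265/1989
sensor matrix S = [[32/41, 160/153], [5/17, 40/117]]; det S = -56480/1386333
solve [mL_A; mL_B] = S·[w00; w01] and [mR_A; mR_B] = S·[w10; w11]:
  w00 = 1/2, w01 = -1/2, w10 = -1, w11 = -1

1/2 -1/2 -1 -1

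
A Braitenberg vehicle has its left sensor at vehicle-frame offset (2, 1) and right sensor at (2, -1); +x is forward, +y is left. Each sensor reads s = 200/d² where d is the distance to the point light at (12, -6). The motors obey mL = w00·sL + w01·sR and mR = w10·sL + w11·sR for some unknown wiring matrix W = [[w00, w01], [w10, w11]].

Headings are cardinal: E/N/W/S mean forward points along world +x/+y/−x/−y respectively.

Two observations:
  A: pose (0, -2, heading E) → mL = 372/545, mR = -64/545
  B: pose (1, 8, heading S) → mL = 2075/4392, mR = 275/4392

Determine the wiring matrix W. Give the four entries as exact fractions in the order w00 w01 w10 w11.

obs A: pose=(0,-2,E) → sL=8/5, sR=200/109, mL=372/545, mR=-64/545
obs B: pose=(1,8,S) → sL=50/61, sR=25/36, mL=2075/4392, mR=275/4392
sensor matrix S = [[8/5, 200/109], [50/61, 25/36]]; det S = -23510/59841
solve [mL_A; mL_B] = S·[w00; w01] and [mR_A; mR_B] = S·[w10; w11]:
  w00 = 1, w01 = -1/2, w10 = 1/2, w11 = -1/2

1 -1/2 1/2 -1/2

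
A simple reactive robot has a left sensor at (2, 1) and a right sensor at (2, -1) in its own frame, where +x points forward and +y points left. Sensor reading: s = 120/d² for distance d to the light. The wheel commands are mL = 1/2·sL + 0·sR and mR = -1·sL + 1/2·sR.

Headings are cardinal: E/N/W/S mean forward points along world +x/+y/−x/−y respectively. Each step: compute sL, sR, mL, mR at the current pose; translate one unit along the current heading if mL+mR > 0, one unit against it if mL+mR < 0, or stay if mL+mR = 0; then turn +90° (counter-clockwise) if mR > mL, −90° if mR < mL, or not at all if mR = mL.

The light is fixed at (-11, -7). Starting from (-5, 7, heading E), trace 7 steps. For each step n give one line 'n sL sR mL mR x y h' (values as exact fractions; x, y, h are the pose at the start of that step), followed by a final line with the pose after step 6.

n=0: pose=(-5,7,E); sL=120/289, sR=120/233; mL=60/289, mR=-10620/67337; mL+mR=3360/67337 → advance +1; mR−mL=-24600/67337 → turn -1·90°
n=1: pose=(-4,7,S); sL=15/26, sR=2/3; mL=15/52, mR=-19/78; mL+mR=7/156 → advance +1; mR−mL=-83/156 → turn -1·90°
n=2: pose=(-4,6,W); sL=120/169, sR=120/221; mL=60/169, mR=-1260/2873; mL+mR=-240/2873 → advance -1; mR−mL=-2280/2873 → turn -1·90°
n=3: pose=(-3,6,N); sL=60/137, sR=20/51; mL=30/137, mR=-1690/6987; mL+mR=-160/6987 → advance -1; mR−mL=-3220/6987 → turn -1·90°
n=4: pose=(-3,5,E); sL=120/269, sR=120/221; mL=60/269, mR=-10380/59449; mL+mR=2880/59449 → advance +1; mR−mL=-23640/59449 → turn -1·90°
n=5: pose=(-2,5,S); sL=3/5, sR=30/41; mL=3/10, mR=-48/205; mL+mR=27/410 → advance +1; mR−mL=-219/410 → turn -1·90°
n=6: pose=(-2,4,W); sL=120/149, sR=120/193; mL=60/149, mR=-14220/28757; mL+mR=-2640/28757 → advance -1; mR−mL=-25800/28757 → turn -1·90°

0 120/289 120/233 60/289 -10620/67337 -5 7 E
1 15/26 2/3 15/52 -19/78 -4 7 S
2 120/169 120/221 60/169 -1260/2873 -4 6 W
3 60/137 20/51 30/137 -1690/6987 -3 6 N
4 120/269 120/221 60/269 -10380/59449 -3 5 E
5 3/5 30/41 3/10 -48/205 -2 5 S
6 120/149 120/193 60/149 -14220/28757 -2 4 W
final -1 4 N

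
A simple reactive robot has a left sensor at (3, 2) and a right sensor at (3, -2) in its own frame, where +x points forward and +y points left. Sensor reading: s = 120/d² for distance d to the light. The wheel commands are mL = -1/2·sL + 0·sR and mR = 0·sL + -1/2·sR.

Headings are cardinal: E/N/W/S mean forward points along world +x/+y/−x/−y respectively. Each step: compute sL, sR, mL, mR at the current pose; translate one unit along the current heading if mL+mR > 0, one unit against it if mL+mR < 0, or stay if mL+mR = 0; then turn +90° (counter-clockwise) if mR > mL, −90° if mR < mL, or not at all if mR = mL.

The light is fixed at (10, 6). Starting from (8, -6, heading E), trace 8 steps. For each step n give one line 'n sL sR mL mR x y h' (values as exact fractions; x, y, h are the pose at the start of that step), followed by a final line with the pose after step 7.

n=0: pose=(8,-6,E); sL=120/101, sR=120/197; mL=-60/101, mR=-60/197; mL+mR=-17880/19897 → advance -1; mR−mL=5760/19897 → turn +1·90°
n=1: pose=(7,-6,N); sL=60/53, sR=60/41; mL=-30/53, mR=-30/41; mL+mR=-2820/2173 → advance -1; mR−mL=-360/2173 → turn -1·90°
n=2: pose=(7,-7,E); sL=120/121, sR=8/15; mL=-60/121, mR=-4/15; mL+mR=-1384/1815 → advance -1; mR−mL=416/1815 → turn +1·90°
n=3: pose=(6,-7,N); sL=15/17, sR=15/13; mL=-15/34, mR=-15/26; mL+mR=-225/221 → advance -1; mR−mL=-30/221 → turn -1·90°
n=4: pose=(6,-8,E); sL=24/29, sR=120/257; mL=-12/29, mR=-60/257; mL+mR=-4824/7453 → advance -1; mR−mL=1344/7453 → turn +1·90°
n=5: pose=(5,-8,N); sL=12/17, sR=12/13; mL=-6/17, mR=-6/13; mL+mR=-180/221 → advance -1; mR−mL=-24/221 → turn -1·90°
n=6: pose=(5,-9,E); sL=120/173, sR=120/293; mL=-60/173, mR=-60/293; mL+mR=-27960/50689 → advance -1; mR−mL=7200/50689 → turn +1·90°
n=7: pose=(4,-9,N); sL=15/26, sR=3/4; mL=-15/52, mR=-3/8; mL+mR=-69/104 → advance -1; mR−mL=-9/104 → turn -1·90°

0 120/101 120/197 -60/101 -60/197 8 -6 E
1 60/53 60/41 -30/53 -30/41 7 -6 N
2 120/121 8/15 -60/121 -4/15 7 -7 E
3 15/17 15/13 -15/34 -15/26 6 -7 N
4 24/29 120/257 -12/29 -60/257 6 -8 E
5 12/17 12/13 -6/17 -6/13 5 -8 N
6 120/173 120/293 -60/173 -60/293 5 -9 E
7 15/26 3/4 -15/52 -3/8 4 -9 N
final 4 -10 E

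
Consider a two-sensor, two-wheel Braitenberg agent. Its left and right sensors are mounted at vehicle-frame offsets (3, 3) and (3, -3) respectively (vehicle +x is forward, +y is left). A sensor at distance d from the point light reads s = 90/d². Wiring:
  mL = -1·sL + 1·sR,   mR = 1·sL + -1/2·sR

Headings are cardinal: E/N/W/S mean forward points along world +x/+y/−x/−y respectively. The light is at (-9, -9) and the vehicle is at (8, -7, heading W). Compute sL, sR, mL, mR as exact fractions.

left sensor world pos  = (5, -10); dL² = 197
right sensor world pos = (5, -4); dR² = 221
sL = 90/197 = 90/197
sR = 90/221 = 90/221
mL = -1·sL + 1·sR = -2160/43537
mR = 1·sL + -1/2·sR = 11025/43537

90/197 90/221 -2160/43537 11025/43537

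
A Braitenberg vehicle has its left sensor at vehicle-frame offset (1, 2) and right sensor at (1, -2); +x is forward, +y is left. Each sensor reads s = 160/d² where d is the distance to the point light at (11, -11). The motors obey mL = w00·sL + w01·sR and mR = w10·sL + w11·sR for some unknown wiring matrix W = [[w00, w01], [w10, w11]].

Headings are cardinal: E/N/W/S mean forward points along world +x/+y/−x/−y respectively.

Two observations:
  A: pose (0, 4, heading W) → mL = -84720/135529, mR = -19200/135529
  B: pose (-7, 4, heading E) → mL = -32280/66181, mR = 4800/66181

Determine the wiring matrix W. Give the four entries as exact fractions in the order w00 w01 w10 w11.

-1/2 -1 -1 1

obs A: pose=(0,4,W) → sL=160/313, sR=160/433, mL=-84720/135529, mR=-19200/135529
obs B: pose=(-7,4,E) → sL=80/289, sR=80/229, mL=-32280/66181, mR=4800/66181
sensor matrix S = [[160/313, 160/433], [80/289, 80/229]]; det S = 684288000/8969444749
solve [mL_A; mL_B] = S·[w00; w01] and [mR_A; mR_B] = S·[w10; w11]:
  w00 = -1/2, w01 = -1, w10 = -1, w11 = 1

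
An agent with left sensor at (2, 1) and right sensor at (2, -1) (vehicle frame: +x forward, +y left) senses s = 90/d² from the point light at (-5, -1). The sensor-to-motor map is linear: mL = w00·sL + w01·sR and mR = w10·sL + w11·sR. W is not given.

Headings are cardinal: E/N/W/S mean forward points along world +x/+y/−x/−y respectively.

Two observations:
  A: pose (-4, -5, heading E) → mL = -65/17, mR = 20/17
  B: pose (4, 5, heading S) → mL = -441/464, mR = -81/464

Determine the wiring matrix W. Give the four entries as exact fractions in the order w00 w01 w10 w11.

obs A: pose=(-4,-5,E) → sL=5, sR=45/17, mL=-65/17, mR=20/17
obs B: pose=(4,5,S) → sL=45/58, sR=9/8, mL=-441/464, mR=-81/464
sensor matrix S = [[5, 45/17], [45/58, 9/8]]; det S = 14085/3944
solve [mL_A; mL_B] = S·[w00; w01] and [mR_A; mR_B] = S·[w10; w11]:
  w00 = -1/2, w01 = -1/2, w10 = 1/2, w11 = -1/2

-1/2 -1/2 1/2 -1/2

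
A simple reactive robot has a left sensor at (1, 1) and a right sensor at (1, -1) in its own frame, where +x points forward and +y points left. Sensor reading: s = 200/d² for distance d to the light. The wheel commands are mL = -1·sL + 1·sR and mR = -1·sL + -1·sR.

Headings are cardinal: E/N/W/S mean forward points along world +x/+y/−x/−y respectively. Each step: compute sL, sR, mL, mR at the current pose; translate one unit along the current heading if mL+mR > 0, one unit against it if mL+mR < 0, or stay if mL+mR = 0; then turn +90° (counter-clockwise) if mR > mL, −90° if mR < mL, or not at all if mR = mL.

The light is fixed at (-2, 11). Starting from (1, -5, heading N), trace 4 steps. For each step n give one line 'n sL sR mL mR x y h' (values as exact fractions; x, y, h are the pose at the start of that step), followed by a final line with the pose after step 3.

0 200/229 200/241 -2400/55189 -94000/55189 1 -5 N
1 25/34 10/17 -5/34 -45/34 1 -6 E
2 200/333 8/13 64/4329 -5264/4329 0 -6 S
3 20/29 100/113 640/3277 -5160/3277 0 -5 W
final 1 -5 N

n=0: pose=(1,-5,N); sL=200/229, sR=200/241; mL=-2400/55189, mR=-94000/55189; mL+mR=-400/229 → advance -1; mR−mL=-400/241 → turn -1·90°
n=1: pose=(1,-6,E); sL=25/34, sR=10/17; mL=-5/34, mR=-45/34; mL+mR=-25/17 → advance -1; mR−mL=-20/17 → turn -1·90°
n=2: pose=(0,-6,S); sL=200/333, sR=8/13; mL=64/4329, mR=-5264/4329; mL+mR=-400/333 → advance -1; mR−mL=-16/13 → turn -1·90°
n=3: pose=(0,-5,W); sL=20/29, sR=100/113; mL=640/3277, mR=-5160/3277; mL+mR=-40/29 → advance -1; mR−mL=-200/113 → turn -1·90°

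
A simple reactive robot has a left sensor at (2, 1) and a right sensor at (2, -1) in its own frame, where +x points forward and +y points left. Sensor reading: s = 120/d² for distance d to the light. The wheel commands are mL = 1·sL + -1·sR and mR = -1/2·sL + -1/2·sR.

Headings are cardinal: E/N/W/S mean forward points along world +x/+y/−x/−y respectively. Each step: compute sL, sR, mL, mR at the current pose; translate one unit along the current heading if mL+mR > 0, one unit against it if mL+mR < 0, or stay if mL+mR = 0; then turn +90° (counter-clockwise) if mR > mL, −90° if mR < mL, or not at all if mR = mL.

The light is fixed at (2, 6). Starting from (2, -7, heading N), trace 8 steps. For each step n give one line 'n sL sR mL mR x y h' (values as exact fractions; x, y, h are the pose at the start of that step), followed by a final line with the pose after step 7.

n=0: pose=(2,-7,N); sL=60/61, sR=60/61; mL=0, mR=-60/61; mL+mR=-60/61 → advance -1; mR−mL=-60/61 → turn -1·90°
n=1: pose=(2,-8,E); sL=120/173, sR=120/229; mL=6720/39617, mR=-24120/39617; mL+mR=-17400/39617 → advance -1; mR−mL=-30840/39617 → turn -1·90°
n=2: pose=(1,-8,S); sL=15/32, sR=6/13; mL=3/416, mR=-387/832; mL+mR=-381/832 → advance -1; mR−mL=-393/832 → turn -1·90°
n=3: pose=(1,-7,W); sL=24/41, sR=40/51; mL=-416/2091, mR=-1432/2091; mL+mR=-616/697 → advance -1; mR−mL=-1016/2091 → turn -1·90°
n=4: pose=(2,-7,N); sL=60/61, sR=60/61; mL=0, mR=-60/61; mL+mR=-60/61 → advance -1; mR−mL=-60/61 → turn -1·90°
n=5: pose=(2,-8,E); sL=120/173, sR=120/229; mL=6720/39617, mR=-24120/39617; mL+mR=-17400/39617 → advance -1; mR−mL=-30840/39617 → turn -1·90°
n=6: pose=(1,-8,S); sL=15/32, sR=6/13; mL=3/416, mR=-387/832; mL+mR=-381/832 → advance -1; mR−mL=-393/832 → turn -1·90°
n=7: pose=(1,-7,W); sL=24/41, sR=40/51; mL=-416/2091, mR=-1432/2091; mL+mR=-616/697 → advance -1; mR−mL=-1016/2091 → turn -1·90°

0 60/61 60/61 0 -60/61 2 -7 N
1 120/173 120/229 6720/39617 -24120/39617 2 -8 E
2 15/32 6/13 3/416 -387/832 1 -8 S
3 24/41 40/51 -416/2091 -1432/2091 1 -7 W
4 60/61 60/61 0 -60/61 2 -7 N
5 120/173 120/229 6720/39617 -24120/39617 2 -8 E
6 15/32 6/13 3/416 -387/832 1 -8 S
7 24/41 40/51 -416/2091 -1432/2091 1 -7 W
final 2 -7 N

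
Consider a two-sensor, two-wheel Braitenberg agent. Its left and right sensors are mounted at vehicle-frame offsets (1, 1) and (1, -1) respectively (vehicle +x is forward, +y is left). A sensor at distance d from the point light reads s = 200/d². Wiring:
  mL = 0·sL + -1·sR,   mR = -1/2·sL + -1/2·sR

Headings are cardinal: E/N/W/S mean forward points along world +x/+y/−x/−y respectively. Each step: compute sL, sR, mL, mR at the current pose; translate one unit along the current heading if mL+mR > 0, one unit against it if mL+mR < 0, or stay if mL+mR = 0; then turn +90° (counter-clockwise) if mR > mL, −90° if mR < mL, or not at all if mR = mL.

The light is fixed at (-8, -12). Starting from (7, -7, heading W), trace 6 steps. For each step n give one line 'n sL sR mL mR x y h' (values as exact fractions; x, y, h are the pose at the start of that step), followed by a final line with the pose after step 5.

n=0: pose=(7,-7,W); sL=50/53, sR=25/29; mL=-25/29, mR=-2775/3074; mL+mR=-5425/3074 → advance -1; mR−mL=-125/3074 → turn -1·90°
n=1: pose=(8,-7,N); sL=200/261, sR=8/13; mL=-8/13, mR=-2344/3393; mL+mR=-4432/3393 → advance -1; mR−mL=-256/3393 → turn -1·90°
n=2: pose=(8,-8,E); sL=100/157, sR=100/149; mL=-100/149, mR=-15300/23393; mL+mR=-31000/23393 → advance -1; mR−mL=400/23393 → turn +1·90°
n=3: pose=(7,-8,N); sL=200/221, sR=200/281; mL=-200/281, mR=-50200/62101; mL+mR=-94400/62101 → advance -1; mR−mL=-6000/62101 → turn -1·90°
n=4: pose=(7,-9,E); sL=25/34, sR=10/13; mL=-10/13, mR=-665/884; mL+mR=-1345/884 → advance -1; mR−mL=15/884 → turn +1·90°
n=5: pose=(6,-9,N); sL=40/37, sR=200/241; mL=-200/241, mR=-8520/8917; mL+mR=-15920/8917 → advance -1; mR−mL=-1120/8917 → turn -1·90°

0 50/53 25/29 -25/29 -2775/3074 7 -7 W
1 200/261 8/13 -8/13 -2344/3393 8 -7 N
2 100/157 100/149 -100/149 -15300/23393 8 -8 E
3 200/221 200/281 -200/281 -50200/62101 7 -8 N
4 25/34 10/13 -10/13 -665/884 7 -9 E
5 40/37 200/241 -200/241 -8520/8917 6 -9 N
final 6 -10 E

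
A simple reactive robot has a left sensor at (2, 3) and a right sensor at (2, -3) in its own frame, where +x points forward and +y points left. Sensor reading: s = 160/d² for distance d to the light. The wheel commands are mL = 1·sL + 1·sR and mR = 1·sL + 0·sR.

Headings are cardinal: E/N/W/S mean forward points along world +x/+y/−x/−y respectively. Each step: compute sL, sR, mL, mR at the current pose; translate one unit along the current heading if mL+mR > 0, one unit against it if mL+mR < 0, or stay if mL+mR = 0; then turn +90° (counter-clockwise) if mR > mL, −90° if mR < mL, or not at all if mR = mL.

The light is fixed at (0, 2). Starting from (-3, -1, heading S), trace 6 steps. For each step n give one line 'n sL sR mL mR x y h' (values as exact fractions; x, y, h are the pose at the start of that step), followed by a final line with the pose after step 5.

0 32/5 160/61 2752/305 32/5 -3 -1 S
1 80/37 80/13 4000/481 80/37 -3 -2 W
2 160/53 32 1856/53 160/53 -4 -2 N
3 40 4 44 40 -4 -1 E
4 32/5 160/61 2752/305 32/5 -3 -1 S
5 80/37 80/13 4000/481 80/37 -3 -2 W
final -4 -2 N

n=0: pose=(-3,-1,S); sL=32/5, sR=160/61; mL=2752/305, mR=32/5; mL+mR=4704/305 → advance +1; mR−mL=-160/61 → turn -1·90°
n=1: pose=(-3,-2,W); sL=80/37, sR=80/13; mL=4000/481, mR=80/37; mL+mR=5040/481 → advance +1; mR−mL=-80/13 → turn -1·90°
n=2: pose=(-4,-2,N); sL=160/53, sR=32; mL=1856/53, mR=160/53; mL+mR=2016/53 → advance +1; mR−mL=-32 → turn -1·90°
n=3: pose=(-4,-1,E); sL=40, sR=4; mL=44, mR=40; mL+mR=84 → advance +1; mR−mL=-4 → turn -1·90°
n=4: pose=(-3,-1,S); sL=32/5, sR=160/61; mL=2752/305, mR=32/5; mL+mR=4704/305 → advance +1; mR−mL=-160/61 → turn -1·90°
n=5: pose=(-3,-2,W); sL=80/37, sR=80/13; mL=4000/481, mR=80/37; mL+mR=5040/481 → advance +1; mR−mL=-80/13 → turn -1·90°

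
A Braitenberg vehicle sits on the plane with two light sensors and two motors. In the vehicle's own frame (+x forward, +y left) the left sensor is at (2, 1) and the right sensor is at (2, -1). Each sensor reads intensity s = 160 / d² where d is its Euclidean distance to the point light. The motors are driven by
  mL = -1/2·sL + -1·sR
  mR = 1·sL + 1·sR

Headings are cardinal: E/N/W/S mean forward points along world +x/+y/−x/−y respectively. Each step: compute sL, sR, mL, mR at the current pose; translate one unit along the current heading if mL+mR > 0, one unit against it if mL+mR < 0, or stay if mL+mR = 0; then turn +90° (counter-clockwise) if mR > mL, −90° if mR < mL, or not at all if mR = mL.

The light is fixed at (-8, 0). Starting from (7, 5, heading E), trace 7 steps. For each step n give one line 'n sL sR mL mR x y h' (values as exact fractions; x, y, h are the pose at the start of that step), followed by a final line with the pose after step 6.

0 32/65 32/61 -3056/3965 4032/3965 7 5 E
1 80/137 80/169 -17720/23153 24480/23153 8 5 N
2 160/221 32/49 -10992/10829 14912/10829 8 6 W
3 10/17 40/53 -945/901 1210/901 7 6 S
4 32/65 32/61 -3056/3965 4032/3965 7 5 E
5 80/137 80/169 -17720/23153 24480/23153 8 5 N
6 160/221 32/49 -10992/10829 14912/10829 8 6 W
final 7 6 S

n=0: pose=(7,5,E); sL=32/65, sR=32/61; mL=-3056/3965, mR=4032/3965; mL+mR=16/65 → advance +1; mR−mL=7088/3965 → turn +1·90°
n=1: pose=(8,5,N); sL=80/137, sR=80/169; mL=-17720/23153, mR=24480/23153; mL+mR=40/137 → advance +1; mR−mL=42200/23153 → turn +1·90°
n=2: pose=(8,6,W); sL=160/221, sR=32/49; mL=-10992/10829, mR=14912/10829; mL+mR=80/221 → advance +1; mR−mL=25904/10829 → turn +1·90°
n=3: pose=(7,6,S); sL=10/17, sR=40/53; mL=-945/901, mR=1210/901; mL+mR=5/17 → advance +1; mR−mL=2155/901 → turn +1·90°
n=4: pose=(7,5,E); sL=32/65, sR=32/61; mL=-3056/3965, mR=4032/3965; mL+mR=16/65 → advance +1; mR−mL=7088/3965 → turn +1·90°
n=5: pose=(8,5,N); sL=80/137, sR=80/169; mL=-17720/23153, mR=24480/23153; mL+mR=40/137 → advance +1; mR−mL=42200/23153 → turn +1·90°
n=6: pose=(8,6,W); sL=160/221, sR=32/49; mL=-10992/10829, mR=14912/10829; mL+mR=80/221 → advance +1; mR−mL=25904/10829 → turn +1·90°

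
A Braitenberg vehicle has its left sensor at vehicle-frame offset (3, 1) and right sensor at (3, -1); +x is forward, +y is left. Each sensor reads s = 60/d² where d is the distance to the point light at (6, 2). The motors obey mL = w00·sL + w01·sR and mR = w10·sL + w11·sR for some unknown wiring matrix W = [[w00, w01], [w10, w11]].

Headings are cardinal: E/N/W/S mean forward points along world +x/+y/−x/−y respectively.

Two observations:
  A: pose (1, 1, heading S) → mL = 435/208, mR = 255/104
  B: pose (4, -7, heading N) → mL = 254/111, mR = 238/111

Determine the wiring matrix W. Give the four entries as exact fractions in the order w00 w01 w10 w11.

1/2 1 1 1/2

obs A: pose=(1,1,S) → sL=15/8, sR=15/13, mL=435/208, mR=255/104
obs B: pose=(4,-7,N) → sL=4/3, sR=60/37, mL=254/111, mR=238/111
sensor matrix S = [[15/8, 15/13], [4/3, 60/37]]; det S = 1445/962
solve [mL_A; mL_B] = S·[w00; w01] and [mR_A; mR_B] = S·[w10; w11]:
  w00 = 1/2, w01 = 1, w10 = 1, w11 = 1/2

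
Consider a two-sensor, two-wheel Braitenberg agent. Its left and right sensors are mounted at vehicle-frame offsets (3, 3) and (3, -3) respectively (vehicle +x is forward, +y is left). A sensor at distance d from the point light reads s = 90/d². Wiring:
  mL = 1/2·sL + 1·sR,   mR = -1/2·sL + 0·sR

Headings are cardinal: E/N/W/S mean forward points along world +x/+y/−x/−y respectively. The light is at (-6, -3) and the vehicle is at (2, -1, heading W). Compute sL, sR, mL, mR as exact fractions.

45/13 9/5 459/130 -45/26

left sensor world pos  = (-1, -4); dL² = 26
right sensor world pos = (-1, 2); dR² = 50
sL = 90/26 = 45/13
sR = 90/50 = 9/5
mL = 1/2·sL + 1·sR = 459/130
mR = -1/2·sL + 0·sR = -45/26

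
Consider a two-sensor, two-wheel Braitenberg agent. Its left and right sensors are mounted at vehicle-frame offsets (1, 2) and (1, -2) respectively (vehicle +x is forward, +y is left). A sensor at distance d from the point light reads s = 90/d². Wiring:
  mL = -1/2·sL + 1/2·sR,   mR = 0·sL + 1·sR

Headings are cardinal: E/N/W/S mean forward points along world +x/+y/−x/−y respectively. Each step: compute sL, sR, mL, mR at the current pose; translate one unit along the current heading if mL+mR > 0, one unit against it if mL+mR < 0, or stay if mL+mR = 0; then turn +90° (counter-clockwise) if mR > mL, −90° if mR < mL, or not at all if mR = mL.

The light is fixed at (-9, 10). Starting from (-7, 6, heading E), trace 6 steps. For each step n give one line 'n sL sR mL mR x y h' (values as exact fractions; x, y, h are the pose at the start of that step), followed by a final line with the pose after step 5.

0 90/13 2 -32/13 2 -7 6 E
1 9 5 -2 5 -8 6 N
2 18/5 90 216/5 90 -8 7 W
3 9/2 9/2 0 9/2 -9 7 S
4 18 90/37 -288/37 90/37 -9 6 E
5 5 9 2 9 -10 6 N
final -10 7 W

n=0: pose=(-7,6,E); sL=90/13, sR=2; mL=-32/13, mR=2; mL+mR=-6/13 → advance -1; mR−mL=58/13 → turn +1·90°
n=1: pose=(-8,6,N); sL=9, sR=5; mL=-2, mR=5; mL+mR=3 → advance +1; mR−mL=7 → turn +1·90°
n=2: pose=(-8,7,W); sL=18/5, sR=90; mL=216/5, mR=90; mL+mR=666/5 → advance +1; mR−mL=234/5 → turn +1·90°
n=3: pose=(-9,7,S); sL=9/2, sR=9/2; mL=0, mR=9/2; mL+mR=9/2 → advance +1; mR−mL=9/2 → turn +1·90°
n=4: pose=(-9,6,E); sL=18, sR=90/37; mL=-288/37, mR=90/37; mL+mR=-198/37 → advance -1; mR−mL=378/37 → turn +1·90°
n=5: pose=(-10,6,N); sL=5, sR=9; mL=2, mR=9; mL+mR=11 → advance +1; mR−mL=7 → turn +1·90°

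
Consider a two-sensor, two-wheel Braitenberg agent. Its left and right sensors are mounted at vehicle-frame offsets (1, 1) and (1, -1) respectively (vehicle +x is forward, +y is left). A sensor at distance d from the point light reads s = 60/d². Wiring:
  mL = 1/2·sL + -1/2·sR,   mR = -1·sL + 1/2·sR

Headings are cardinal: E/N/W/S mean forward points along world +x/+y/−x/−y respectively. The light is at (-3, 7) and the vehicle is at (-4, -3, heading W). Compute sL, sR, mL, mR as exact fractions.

left sensor world pos  = (-5, -4); dL² = 125
right sensor world pos = (-5, -2); dR² = 85
sL = 60/125 = 12/25
sR = 60/85 = 12/17
mL = 1/2·sL + -1/2·sR = -48/425
mR = -1·sL + 1/2·sR = -54/425

12/25 12/17 -48/425 -54/425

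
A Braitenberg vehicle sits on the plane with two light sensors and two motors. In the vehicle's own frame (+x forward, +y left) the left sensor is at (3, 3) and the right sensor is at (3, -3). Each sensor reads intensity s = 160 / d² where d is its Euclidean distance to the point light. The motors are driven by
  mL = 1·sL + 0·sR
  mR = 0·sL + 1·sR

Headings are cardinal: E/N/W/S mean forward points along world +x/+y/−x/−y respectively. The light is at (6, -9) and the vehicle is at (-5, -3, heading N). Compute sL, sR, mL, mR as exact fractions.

160/277 32/29 160/277 32/29

left sensor world pos  = (-8, 0); dL² = 277
right sensor world pos = (-2, 0); dR² = 145
sL = 160/277 = 160/277
sR = 160/145 = 32/29
mL = 1·sL + 0·sR = 160/277
mR = 0·sL + 1·sR = 32/29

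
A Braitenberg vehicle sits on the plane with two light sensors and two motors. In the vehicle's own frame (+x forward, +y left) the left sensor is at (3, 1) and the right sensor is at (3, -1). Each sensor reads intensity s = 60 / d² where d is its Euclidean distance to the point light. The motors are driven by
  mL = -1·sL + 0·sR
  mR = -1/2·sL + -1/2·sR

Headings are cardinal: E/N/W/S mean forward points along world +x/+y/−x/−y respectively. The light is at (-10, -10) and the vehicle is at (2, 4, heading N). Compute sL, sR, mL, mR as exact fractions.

6/41 30/229 -6/41 -1302/9389

left sensor world pos  = (1, 7); dL² = 410
right sensor world pos = (3, 7); dR² = 458
sL = 60/410 = 6/41
sR = 60/458 = 30/229
mL = -1·sL + 0·sR = -6/41
mR = -1/2·sL + -1/2·sR = -1302/9389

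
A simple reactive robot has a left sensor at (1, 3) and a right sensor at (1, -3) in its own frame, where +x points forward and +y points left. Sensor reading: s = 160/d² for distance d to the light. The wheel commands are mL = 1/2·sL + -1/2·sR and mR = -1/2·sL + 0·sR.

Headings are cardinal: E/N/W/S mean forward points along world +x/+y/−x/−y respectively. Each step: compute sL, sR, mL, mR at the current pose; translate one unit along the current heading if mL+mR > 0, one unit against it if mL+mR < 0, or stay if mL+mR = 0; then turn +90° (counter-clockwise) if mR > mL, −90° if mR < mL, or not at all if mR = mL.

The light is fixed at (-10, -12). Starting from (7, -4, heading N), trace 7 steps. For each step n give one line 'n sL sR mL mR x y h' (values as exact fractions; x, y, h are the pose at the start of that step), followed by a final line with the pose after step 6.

0 160/277 160/481 16320/133237 -80/277 7 -4 N
1 20/53 8/17 -42/901 -10/53 7 -5 E
2 160/397 32/41 -3072/16277 -80/397 6 -5 S
3 16/25 80/173 384/4325 -8/25 6 -4 W
4 160/277 160/481 16320/133237 -80/277 7 -4 N
5 20/53 8/17 -42/901 -10/53 7 -5 E
6 160/397 32/41 -3072/16277 -80/397 6 -5 S
final 6 -4 W

n=0: pose=(7,-4,N); sL=160/277, sR=160/481; mL=16320/133237, mR=-80/277; mL+mR=-80/481 → advance -1; mR−mL=-54800/133237 → turn -1·90°
n=1: pose=(7,-5,E); sL=20/53, sR=8/17; mL=-42/901, mR=-10/53; mL+mR=-4/17 → advance -1; mR−mL=-128/901 → turn -1·90°
n=2: pose=(6,-5,S); sL=160/397, sR=32/41; mL=-3072/16277, mR=-80/397; mL+mR=-16/41 → advance -1; mR−mL=-208/16277 → turn -1·90°
n=3: pose=(6,-4,W); sL=16/25, sR=80/173; mL=384/4325, mR=-8/25; mL+mR=-40/173 → advance -1; mR−mL=-1768/4325 → turn -1·90°
n=4: pose=(7,-4,N); sL=160/277, sR=160/481; mL=16320/133237, mR=-80/277; mL+mR=-80/481 → advance -1; mR−mL=-54800/133237 → turn -1·90°
n=5: pose=(7,-5,E); sL=20/53, sR=8/17; mL=-42/901, mR=-10/53; mL+mR=-4/17 → advance -1; mR−mL=-128/901 → turn -1·90°
n=6: pose=(6,-5,S); sL=160/397, sR=32/41; mL=-3072/16277, mR=-80/397; mL+mR=-16/41 → advance -1; mR−mL=-208/16277 → turn -1·90°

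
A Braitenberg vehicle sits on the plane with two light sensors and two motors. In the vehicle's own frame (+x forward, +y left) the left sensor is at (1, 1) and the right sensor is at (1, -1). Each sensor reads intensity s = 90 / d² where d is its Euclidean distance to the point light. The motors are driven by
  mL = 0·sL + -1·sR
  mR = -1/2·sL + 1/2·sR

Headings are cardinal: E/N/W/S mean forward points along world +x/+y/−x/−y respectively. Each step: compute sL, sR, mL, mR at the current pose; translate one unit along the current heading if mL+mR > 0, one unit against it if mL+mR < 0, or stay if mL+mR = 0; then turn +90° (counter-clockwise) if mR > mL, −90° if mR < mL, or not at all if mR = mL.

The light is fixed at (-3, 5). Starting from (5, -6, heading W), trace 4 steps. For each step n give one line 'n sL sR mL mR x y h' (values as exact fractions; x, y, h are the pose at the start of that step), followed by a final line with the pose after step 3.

0 90/193 90/149 -90/149 1980/28757 5 -6 W
1 45/122 45/104 -45/104 405/12688 6 -6 S
2 90/181 90/221 -90/221 -1800/40001 6 -5 E
3 9/13 5/9 -5/9 -8/117 5 -5 N
final 5 -6 W

n=0: pose=(5,-6,W); sL=90/193, sR=90/149; mL=-90/149, mR=1980/28757; mL+mR=-15390/28757 → advance -1; mR−mL=19350/28757 → turn +1·90°
n=1: pose=(6,-6,S); sL=45/122, sR=45/104; mL=-45/104, mR=405/12688; mL+mR=-5085/12688 → advance -1; mR−mL=5895/12688 → turn +1·90°
n=2: pose=(6,-5,E); sL=90/181, sR=90/221; mL=-90/221, mR=-1800/40001; mL+mR=-18090/40001 → advance -1; mR−mL=14490/40001 → turn +1·90°
n=3: pose=(5,-5,N); sL=9/13, sR=5/9; mL=-5/9, mR=-8/117; mL+mR=-73/117 → advance -1; mR−mL=19/39 → turn +1·90°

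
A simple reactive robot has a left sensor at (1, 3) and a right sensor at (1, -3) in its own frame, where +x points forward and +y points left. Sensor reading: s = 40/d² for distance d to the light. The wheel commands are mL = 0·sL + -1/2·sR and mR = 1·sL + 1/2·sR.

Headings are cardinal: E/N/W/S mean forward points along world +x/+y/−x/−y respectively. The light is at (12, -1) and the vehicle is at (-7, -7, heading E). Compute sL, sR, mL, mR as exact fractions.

left sensor world pos  = (-6, -4); dL² = 333
right sensor world pos = (-6, -10); dR² = 405
sL = 40/333 = 40/333
sR = 40/405 = 8/81
mL = 0·sL + -1/2·sR = -4/81
mR = 1·sL + 1/2·sR = 508/2997

40/333 8/81 -4/81 508/2997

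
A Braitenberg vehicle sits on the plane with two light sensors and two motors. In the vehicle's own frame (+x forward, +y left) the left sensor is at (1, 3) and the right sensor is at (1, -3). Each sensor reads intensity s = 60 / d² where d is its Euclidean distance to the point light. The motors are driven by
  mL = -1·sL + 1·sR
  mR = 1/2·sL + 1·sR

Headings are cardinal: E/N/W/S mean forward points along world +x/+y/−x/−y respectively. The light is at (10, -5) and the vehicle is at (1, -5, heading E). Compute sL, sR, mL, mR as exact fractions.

left sensor world pos  = (2, -2); dL² = 73
right sensor world pos = (2, -8); dR² = 73
sL = 60/73 = 60/73
sR = 60/73 = 60/73
mL = -1·sL + 1·sR = 0
mR = 1/2·sL + 1·sR = 90/73

60/73 60/73 0 90/73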